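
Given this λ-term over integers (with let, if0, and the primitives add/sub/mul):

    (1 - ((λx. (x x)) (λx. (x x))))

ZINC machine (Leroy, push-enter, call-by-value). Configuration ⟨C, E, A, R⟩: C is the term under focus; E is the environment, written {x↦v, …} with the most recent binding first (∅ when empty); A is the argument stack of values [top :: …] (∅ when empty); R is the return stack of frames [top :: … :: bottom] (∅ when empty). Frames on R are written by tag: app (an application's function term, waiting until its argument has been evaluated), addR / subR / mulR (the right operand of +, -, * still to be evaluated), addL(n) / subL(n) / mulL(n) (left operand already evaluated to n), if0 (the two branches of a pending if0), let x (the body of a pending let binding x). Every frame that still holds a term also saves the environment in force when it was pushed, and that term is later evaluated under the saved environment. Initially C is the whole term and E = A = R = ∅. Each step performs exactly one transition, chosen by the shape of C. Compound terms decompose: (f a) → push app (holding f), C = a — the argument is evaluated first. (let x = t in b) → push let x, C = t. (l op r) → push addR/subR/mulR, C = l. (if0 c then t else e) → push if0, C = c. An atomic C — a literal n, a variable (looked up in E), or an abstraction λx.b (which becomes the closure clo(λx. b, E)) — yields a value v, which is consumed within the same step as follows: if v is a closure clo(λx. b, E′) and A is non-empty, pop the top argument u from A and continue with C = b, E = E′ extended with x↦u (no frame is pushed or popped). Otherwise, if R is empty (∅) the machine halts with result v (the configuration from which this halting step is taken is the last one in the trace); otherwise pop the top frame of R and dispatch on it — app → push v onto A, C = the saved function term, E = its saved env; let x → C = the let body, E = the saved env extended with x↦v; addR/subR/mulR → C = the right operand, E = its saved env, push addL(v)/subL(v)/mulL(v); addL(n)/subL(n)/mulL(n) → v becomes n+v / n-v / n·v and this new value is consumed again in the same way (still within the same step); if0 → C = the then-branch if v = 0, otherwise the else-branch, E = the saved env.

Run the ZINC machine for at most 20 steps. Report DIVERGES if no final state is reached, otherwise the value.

Answer: DIVERGES (no final state within 20 steps)

Derivation:
step 0: <C=(1 - ((λx. (x x)) (λx. (x x)))), E=∅, A=∅, R=∅>
step 1: <C=1, E=∅, A=∅, R=[subR]>
step 2: <C=((λx. (x x)) (λx. (x x))), E=∅, A=∅, R=[subL(1)]>
step 3: <C=(λx. (x x)), E=∅, A=∅, R=[app :: subL(1)]>
step 4: <C=(λx. (x x)), E=∅, A=[clo(λx. (x x), ∅)], R=[subL(1)]>
step 5: <C=(x x), E={x↦clo(λx. (x x), ∅)}, A=∅, R=[subL(1)]>
step 6: <C=x, E={x↦clo(λx. (x x), ∅)}, A=∅, R=[app :: subL(1)]>
step 7: <C=x, E={x↦clo(λx. (x x), ∅)}, A=[clo(λx. (x x), ∅)], R=[subL(1)]>
… configuration repeats with period 3 (steps 5–7 recur indefinitely) …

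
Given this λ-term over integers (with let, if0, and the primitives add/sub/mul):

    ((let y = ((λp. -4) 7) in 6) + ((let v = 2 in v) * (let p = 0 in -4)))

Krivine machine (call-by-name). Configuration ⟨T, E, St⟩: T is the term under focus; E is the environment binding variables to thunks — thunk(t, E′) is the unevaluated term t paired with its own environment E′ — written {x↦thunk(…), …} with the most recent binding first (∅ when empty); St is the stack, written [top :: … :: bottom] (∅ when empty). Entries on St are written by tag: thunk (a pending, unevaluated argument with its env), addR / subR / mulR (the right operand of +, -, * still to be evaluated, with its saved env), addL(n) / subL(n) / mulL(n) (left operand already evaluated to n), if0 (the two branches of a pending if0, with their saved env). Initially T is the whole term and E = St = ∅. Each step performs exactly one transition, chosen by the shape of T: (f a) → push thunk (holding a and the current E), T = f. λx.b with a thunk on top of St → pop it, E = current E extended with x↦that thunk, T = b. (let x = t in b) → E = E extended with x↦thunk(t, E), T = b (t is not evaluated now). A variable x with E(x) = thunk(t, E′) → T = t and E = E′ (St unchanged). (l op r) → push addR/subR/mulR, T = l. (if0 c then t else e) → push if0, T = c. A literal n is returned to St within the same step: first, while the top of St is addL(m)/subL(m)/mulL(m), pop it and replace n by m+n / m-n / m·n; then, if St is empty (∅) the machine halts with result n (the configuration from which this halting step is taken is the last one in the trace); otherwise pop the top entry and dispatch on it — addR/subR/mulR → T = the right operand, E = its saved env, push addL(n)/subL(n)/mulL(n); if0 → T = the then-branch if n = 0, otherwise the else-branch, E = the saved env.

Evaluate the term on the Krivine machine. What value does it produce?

[0] <T=((let y = ((λp. -4) 7) in 6) + ((let v = 2 in v) * (let p = 0 in -4))), E=∅, St=∅>
[1] <T=(let y = ((λp. -4) 7) in 6), E=∅, St=[addR]>
[2] <T=6, E={y↦thunk(((λp. -4) 7), ∅)}, St=[addR]>
[3] <T=((let v = 2 in v) * (let p = 0 in -4)), E=∅, St=[addL(6)]>
[4] <T=(let v = 2 in v), E=∅, St=[mulR :: addL(6)]>
[5] <T=v, E={v↦thunk(2, ∅)}, St=[mulR :: addL(6)]>
[6] <T=2, E=∅, St=[mulR :: addL(6)]>
[7] <T=(let p = 0 in -4), E=∅, St=[mulL(2) :: addL(6)]>
[8] <T=-4, E={p↦thunk(0, ∅)}, St=[mulL(2) :: addL(6)]>
→ final value -2

Answer: -2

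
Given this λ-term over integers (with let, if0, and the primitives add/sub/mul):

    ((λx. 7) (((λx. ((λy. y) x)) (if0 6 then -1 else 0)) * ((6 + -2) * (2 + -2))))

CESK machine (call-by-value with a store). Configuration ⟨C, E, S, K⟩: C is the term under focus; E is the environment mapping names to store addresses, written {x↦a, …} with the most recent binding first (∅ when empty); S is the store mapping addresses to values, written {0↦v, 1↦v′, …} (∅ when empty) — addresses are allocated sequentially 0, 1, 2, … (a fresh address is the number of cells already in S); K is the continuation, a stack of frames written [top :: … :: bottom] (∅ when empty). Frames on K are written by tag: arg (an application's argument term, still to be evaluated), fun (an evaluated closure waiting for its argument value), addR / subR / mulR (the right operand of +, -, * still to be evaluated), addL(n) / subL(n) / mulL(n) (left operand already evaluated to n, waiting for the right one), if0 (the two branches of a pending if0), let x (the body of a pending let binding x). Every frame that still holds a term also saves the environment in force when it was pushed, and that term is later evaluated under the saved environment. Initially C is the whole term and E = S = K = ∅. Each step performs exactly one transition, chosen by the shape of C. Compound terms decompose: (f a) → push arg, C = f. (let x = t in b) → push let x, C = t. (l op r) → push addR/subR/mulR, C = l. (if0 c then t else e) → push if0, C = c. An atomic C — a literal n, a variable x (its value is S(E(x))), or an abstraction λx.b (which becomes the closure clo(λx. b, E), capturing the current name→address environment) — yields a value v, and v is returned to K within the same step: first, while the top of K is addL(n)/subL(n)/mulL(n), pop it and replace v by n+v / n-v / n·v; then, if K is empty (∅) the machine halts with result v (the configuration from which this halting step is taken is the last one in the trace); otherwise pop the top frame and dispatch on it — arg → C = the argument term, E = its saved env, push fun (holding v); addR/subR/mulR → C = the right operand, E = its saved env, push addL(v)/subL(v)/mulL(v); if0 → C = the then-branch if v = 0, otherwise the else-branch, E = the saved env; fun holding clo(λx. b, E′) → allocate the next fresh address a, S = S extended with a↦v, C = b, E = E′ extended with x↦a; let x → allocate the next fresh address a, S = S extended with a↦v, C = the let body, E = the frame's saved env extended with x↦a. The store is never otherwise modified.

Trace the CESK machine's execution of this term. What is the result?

0. <C=((λx. 7) (((λx. ((λy. y) x)) (if0 6 then -1 else 0)) * ((6 + -2) * (2 + -2)))), E=∅, S=∅, K=∅>
1. <C=(λx. 7), E=∅, S=∅, K=[arg]>
2. <C=(((λx. ((λy. y) x)) (if0 6 then -1 else 0)) * ((6 + -2) * (2 + -2))), E=∅, S=∅, K=[fun]>
3. <C=((λx. ((λy. y) x)) (if0 6 then -1 else 0)), E=∅, S=∅, K=[mulR :: fun]>
4. <C=(λx. ((λy. y) x)), E=∅, S=∅, K=[arg :: mulR :: fun]>
5. <C=(if0 6 then -1 else 0), E=∅, S=∅, K=[fun :: mulR :: fun]>
6. <C=6, E=∅, S=∅, K=[if0 :: fun :: mulR :: fun]>
7. <C=0, E=∅, S=∅, K=[fun :: mulR :: fun]>
8. <C=((λy. y) x), E={x↦0}, S={0↦0}, K=[mulR :: fun]>
9. <C=(λy. y), E={x↦0}, S={0↦0}, K=[arg :: mulR :: fun]>
10. <C=x, E={x↦0}, S={0↦0}, K=[fun :: mulR :: fun]>
11. <C=y, E={y↦1, x↦0}, S={0↦0, 1↦0}, K=[mulR :: fun]>
12. <C=((6 + -2) * (2 + -2)), E=∅, S={0↦0, 1↦0}, K=[mulL(0) :: fun]>
13. <C=(6 + -2), E=∅, S={0↦0, 1↦0}, K=[mulR :: mulL(0) :: fun]>
14. <C=6, E=∅, S={0↦0, 1↦0}, K=[addR :: mulR :: mulL(0) :: fun]>
15. <C=-2, E=∅, S={0↦0, 1↦0}, K=[addL(6) :: mulR :: mulL(0) :: fun]>
16. <C=(2 + -2), E=∅, S={0↦0, 1↦0}, K=[mulL(4) :: mulL(0) :: fun]>
17. <C=2, E=∅, S={0↦0, 1↦0}, K=[addR :: mulL(4) :: mulL(0) :: fun]>
18. <C=-2, E=∅, S={0↦0, 1↦0}, K=[addL(2) :: mulL(4) :: mulL(0) :: fun]>
19. <C=7, E={x↦2}, S={0↦0, 1↦0, 2↦0}, K=∅>
→ final value 7

Answer: 7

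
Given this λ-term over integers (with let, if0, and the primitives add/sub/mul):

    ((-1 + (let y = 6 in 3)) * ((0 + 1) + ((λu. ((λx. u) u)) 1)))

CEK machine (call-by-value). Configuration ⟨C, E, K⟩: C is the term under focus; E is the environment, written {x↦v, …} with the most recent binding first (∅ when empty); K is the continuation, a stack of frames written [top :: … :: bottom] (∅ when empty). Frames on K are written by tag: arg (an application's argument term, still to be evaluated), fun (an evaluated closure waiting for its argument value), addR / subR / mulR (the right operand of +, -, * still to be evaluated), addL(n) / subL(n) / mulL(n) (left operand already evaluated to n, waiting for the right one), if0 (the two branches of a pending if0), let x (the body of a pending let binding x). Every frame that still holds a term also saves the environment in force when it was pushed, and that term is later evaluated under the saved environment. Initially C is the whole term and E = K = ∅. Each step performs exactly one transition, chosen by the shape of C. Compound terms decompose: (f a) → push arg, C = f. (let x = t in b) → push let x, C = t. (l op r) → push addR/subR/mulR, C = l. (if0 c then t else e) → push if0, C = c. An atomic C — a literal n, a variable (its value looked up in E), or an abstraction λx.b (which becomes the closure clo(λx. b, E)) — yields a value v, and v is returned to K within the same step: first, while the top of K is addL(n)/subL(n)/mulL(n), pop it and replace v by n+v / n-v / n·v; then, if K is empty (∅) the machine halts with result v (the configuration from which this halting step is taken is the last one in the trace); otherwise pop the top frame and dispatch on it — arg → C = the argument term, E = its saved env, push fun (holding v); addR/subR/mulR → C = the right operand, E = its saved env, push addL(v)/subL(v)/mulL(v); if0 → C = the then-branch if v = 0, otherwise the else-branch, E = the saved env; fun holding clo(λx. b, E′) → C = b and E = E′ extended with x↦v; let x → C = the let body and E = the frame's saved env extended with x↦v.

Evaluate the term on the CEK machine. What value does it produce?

step 0: ⟨C=((-1 + (let y = 6 in 3)) * ((0 + 1) + ((λu. ((λx. u) u)) 1))); E=∅; K=∅⟩
step 1: ⟨C=(-1 + (let y = 6 in 3)); E=∅; K=[mulR]⟩
step 2: ⟨C=-1; E=∅; K=[addR :: mulR]⟩
step 3: ⟨C=(let y = 6 in 3); E=∅; K=[addL(-1) :: mulR]⟩
step 4: ⟨C=6; E=∅; K=[let y :: addL(-1) :: mulR]⟩
step 5: ⟨C=3; E={y↦6}; K=[addL(-1) :: mulR]⟩
step 6: ⟨C=((0 + 1) + ((λu. ((λx. u) u)) 1)); E=∅; K=[mulL(2)]⟩
step 7: ⟨C=(0 + 1); E=∅; K=[addR :: mulL(2)]⟩
step 8: ⟨C=0; E=∅; K=[addR :: addR :: mulL(2)]⟩
step 9: ⟨C=1; E=∅; K=[addL(0) :: addR :: mulL(2)]⟩
step 10: ⟨C=((λu. ((λx. u) u)) 1); E=∅; K=[addL(1) :: mulL(2)]⟩
step 11: ⟨C=(λu. ((λx. u) u)); E=∅; K=[arg :: addL(1) :: mulL(2)]⟩
step 12: ⟨C=1; E=∅; K=[fun :: addL(1) :: mulL(2)]⟩
step 13: ⟨C=((λx. u) u); E={u↦1}; K=[addL(1) :: mulL(2)]⟩
step 14: ⟨C=(λx. u); E={u↦1}; K=[arg :: addL(1) :: mulL(2)]⟩
step 15: ⟨C=u; E={u↦1}; K=[fun :: addL(1) :: mulL(2)]⟩
step 16: ⟨C=u; E={x↦1, u↦1}; K=[addL(1) :: mulL(2)]⟩
→ final value 4

Answer: 4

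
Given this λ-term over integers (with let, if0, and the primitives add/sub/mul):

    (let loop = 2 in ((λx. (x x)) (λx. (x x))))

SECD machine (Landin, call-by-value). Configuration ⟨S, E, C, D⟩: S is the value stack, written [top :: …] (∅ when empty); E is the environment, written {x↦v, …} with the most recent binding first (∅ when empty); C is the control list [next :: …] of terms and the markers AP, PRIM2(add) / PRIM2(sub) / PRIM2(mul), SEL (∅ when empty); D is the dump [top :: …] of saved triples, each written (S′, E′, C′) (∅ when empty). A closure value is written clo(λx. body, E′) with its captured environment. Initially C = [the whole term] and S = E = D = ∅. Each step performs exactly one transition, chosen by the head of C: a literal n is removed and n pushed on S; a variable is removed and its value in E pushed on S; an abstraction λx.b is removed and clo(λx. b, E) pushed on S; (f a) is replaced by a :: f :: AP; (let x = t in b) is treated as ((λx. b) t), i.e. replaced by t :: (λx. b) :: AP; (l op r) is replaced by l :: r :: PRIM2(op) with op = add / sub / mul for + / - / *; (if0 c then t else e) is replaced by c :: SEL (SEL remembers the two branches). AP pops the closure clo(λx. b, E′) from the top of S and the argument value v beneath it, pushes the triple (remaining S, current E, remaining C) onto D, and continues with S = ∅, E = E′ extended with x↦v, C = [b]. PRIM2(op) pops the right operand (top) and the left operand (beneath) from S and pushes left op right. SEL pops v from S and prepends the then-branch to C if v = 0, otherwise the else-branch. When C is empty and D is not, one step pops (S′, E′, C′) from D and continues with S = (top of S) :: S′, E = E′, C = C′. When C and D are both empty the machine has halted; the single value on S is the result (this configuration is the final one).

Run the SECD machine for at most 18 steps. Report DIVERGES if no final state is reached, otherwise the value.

Answer: DIVERGES (no final state within 18 steps)

Execution trace:
0. ⟨S=∅; E=∅; C=[(let loop = 2 in ((λx. (x x)) (λx. (x x))))]; D=∅⟩
1. ⟨S=∅; E=∅; C=[2 :: (λloop. ((λx. (x x)) (λx. (x x)))) :: AP]; D=∅⟩
2. ⟨S=[2]; E=∅; C=[(λloop. ((λx. (x x)) (λx. (x x)))) :: AP]; D=∅⟩
3. ⟨S=[clo(λloop. ((λx. (x x)) (λx. (x x))), ∅) :: 2]; E=∅; C=[AP]; D=∅⟩
4. ⟨S=∅; E={loop↦2}; C=[((λx. (x x)) (λx. (x x)))]; D=[(∅, ∅, ∅)]⟩
5. ⟨S=∅; E={loop↦2}; C=[(λx. (x x)) :: (λx. (x x)) :: AP]; D=[(∅, ∅, ∅)]⟩
6. ⟨S=[clo(λx. (x x), {loop↦2})]; E={loop↦2}; C=[(λx. (x x)) :: AP]; D=[(∅, ∅, ∅)]⟩
7. ⟨S=[clo(λx. (x x), {loop↦2}) :: clo(λx. (x x), {loop↦2})]; E={loop↦2}; C=[AP]; D=[(∅, ∅, ∅)]⟩
8. ⟨S=∅; E={x↦clo(λx. (x x), {loop↦2}), loop↦2}; C=[(x x)]; D=[(∅, {loop↦2}, ∅) :: (∅, ∅, ∅)]⟩
9. ⟨S=∅; E={x↦clo(λx. (x x), {loop↦2}), loop↦2}; C=[x :: x :: AP]; D=[(∅, {loop↦2}, ∅) :: (∅, ∅, ∅)]⟩
10. ⟨S=[clo(λx. (x x), {loop↦2})]; E={x↦clo(λx. (x x), {loop↦2}), loop↦2}; C=[x :: AP]; D=[(∅, {loop↦2}, ∅) :: (∅, ∅, ∅)]⟩
11. ⟨S=[clo(λx. (x x), {loop↦2}) :: clo(λx. (x x), {loop↦2})]; E={x↦clo(λx. (x x), {loop↦2}), loop↦2}; C=[AP]; D=[(∅, {loop↦2}, ∅) :: (∅, ∅, ∅)]⟩
12. ⟨S=∅; E={x↦clo(λx. (x x), {loop↦2}), loop↦2}; C=[(x x)]; D=[(∅, {x↦clo(λx. (x x), {loop↦2}), loop↦2}, ∅) :: (∅, {loop↦2}, ∅) :: (∅, ∅, ∅)]⟩
13. ⟨S=∅; E={x↦clo(λx. (x x), {loop↦2}), loop↦2}; C=[x :: x :: AP]; D=[(∅, {x↦clo(λx. (x x), {loop↦2}), loop↦2}, ∅) :: (∅, {loop↦2}, ∅) :: (∅, ∅, ∅)]⟩
14. ⟨S=[clo(λx. (x x), {loop↦2})]; E={x↦clo(λx. (x x), {loop↦2}), loop↦2}; C=[x :: AP]; D=[(∅, {x↦clo(λx. (x x), {loop↦2}), loop↦2}, ∅) :: (∅, {loop↦2}, ∅) :: (∅, ∅, ∅)]⟩
15. ⟨S=[clo(λx. (x x), {loop↦2}) :: clo(λx. (x x), {loop↦2})]; E={x↦clo(λx. (x x), {loop↦2}), loop↦2}; C=[AP]; D=[(∅, {x↦clo(λx. (x x), {loop↦2}), loop↦2}, ∅) :: (∅, {loop↦2}, ∅) :: (∅, ∅, ∅)]⟩
16. ⟨S=∅; E={x↦clo(λx. (x x), {loop↦2}), loop↦2}; C=[(x x)]; D=[(∅, {x↦clo(λx. (x x), {loop↦2}), loop↦2}, ∅) :: (∅, {x↦clo(λx. (x x), {loop↦2}), loop↦2}, ∅) :: (∅, {loop↦2}, ∅) :: (∅, ∅, ∅)]⟩
17. ⟨S=∅; E={x↦clo(λx. (x x), {loop↦2}), loop↦2}; C=[x :: x :: AP]; D=[(∅, {x↦clo(λx. (x x), {loop↦2}), loop↦2}, ∅) :: (∅, {x↦clo(λx. (x x), {loop↦2}), loop↦2}, ∅) :: (∅, {loop↦2}, ∅) :: (∅, ∅, ∅)]⟩
18. ⟨S=[clo(λx. (x x), {loop↦2})]; E={x↦clo(λx. (x x), {loop↦2}), loop↦2}; C=[x :: AP]; D=[(∅, {x↦clo(λx. (x x), {loop↦2}), loop↦2}, ∅) :: (∅, {x↦clo(λx. (x x), {loop↦2}), loop↦2}, ∅) :: (∅, {loop↦2}, ∅) :: (∅, ∅, ∅)]⟩
→ 18 transitions taken and the configuration is still not final: no result within 18 steps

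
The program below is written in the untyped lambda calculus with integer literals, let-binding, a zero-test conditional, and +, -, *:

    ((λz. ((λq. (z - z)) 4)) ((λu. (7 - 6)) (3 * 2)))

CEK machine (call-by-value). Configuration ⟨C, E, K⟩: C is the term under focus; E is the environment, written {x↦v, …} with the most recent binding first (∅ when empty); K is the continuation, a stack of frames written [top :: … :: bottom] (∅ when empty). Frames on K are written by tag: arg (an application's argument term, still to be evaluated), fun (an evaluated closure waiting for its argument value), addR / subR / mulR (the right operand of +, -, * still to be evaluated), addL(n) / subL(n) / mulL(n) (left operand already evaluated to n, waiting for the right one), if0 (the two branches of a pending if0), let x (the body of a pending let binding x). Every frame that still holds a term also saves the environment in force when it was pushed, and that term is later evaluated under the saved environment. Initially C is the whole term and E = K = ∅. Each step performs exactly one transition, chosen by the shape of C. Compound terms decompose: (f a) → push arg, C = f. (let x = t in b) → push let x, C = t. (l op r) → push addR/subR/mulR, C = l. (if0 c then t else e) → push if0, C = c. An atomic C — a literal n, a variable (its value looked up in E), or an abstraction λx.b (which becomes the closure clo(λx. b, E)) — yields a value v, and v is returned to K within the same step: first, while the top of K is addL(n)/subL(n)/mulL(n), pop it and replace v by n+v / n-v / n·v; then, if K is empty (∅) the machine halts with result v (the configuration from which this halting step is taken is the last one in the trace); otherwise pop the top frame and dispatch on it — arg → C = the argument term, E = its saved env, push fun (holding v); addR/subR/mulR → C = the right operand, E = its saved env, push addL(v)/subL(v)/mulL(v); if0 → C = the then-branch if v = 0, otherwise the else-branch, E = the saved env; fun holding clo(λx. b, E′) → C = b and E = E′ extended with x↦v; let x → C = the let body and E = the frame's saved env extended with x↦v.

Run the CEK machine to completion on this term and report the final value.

step 0: [C=((λz. ((λq. (z - z)) 4)) ((λu. (7 - 6)) (3 * 2))) | E=∅ | K=∅]
step 1: [C=(λz. ((λq. (z - z)) 4)) | E=∅ | K=[arg]]
step 2: [C=((λu. (7 - 6)) (3 * 2)) | E=∅ | K=[fun]]
step 3: [C=(λu. (7 - 6)) | E=∅ | K=[arg :: fun]]
step 4: [C=(3 * 2) | E=∅ | K=[fun :: fun]]
step 5: [C=3 | E=∅ | K=[mulR :: fun :: fun]]
step 6: [C=2 | E=∅ | K=[mulL(3) :: fun :: fun]]
step 7: [C=(7 - 6) | E={u↦6} | K=[fun]]
step 8: [C=7 | E={u↦6} | K=[subR :: fun]]
step 9: [C=6 | E={u↦6} | K=[subL(7) :: fun]]
step 10: [C=((λq. (z - z)) 4) | E={z↦1} | K=∅]
step 11: [C=(λq. (z - z)) | E={z↦1} | K=[arg]]
step 12: [C=4 | E={z↦1} | K=[fun]]
step 13: [C=(z - z) | E={q↦4, z↦1} | K=∅]
step 14: [C=z | E={q↦4, z↦1} | K=[subR]]
step 15: [C=z | E={q↦4, z↦1} | K=[subL(1)]]
→ final value 0

Answer: 0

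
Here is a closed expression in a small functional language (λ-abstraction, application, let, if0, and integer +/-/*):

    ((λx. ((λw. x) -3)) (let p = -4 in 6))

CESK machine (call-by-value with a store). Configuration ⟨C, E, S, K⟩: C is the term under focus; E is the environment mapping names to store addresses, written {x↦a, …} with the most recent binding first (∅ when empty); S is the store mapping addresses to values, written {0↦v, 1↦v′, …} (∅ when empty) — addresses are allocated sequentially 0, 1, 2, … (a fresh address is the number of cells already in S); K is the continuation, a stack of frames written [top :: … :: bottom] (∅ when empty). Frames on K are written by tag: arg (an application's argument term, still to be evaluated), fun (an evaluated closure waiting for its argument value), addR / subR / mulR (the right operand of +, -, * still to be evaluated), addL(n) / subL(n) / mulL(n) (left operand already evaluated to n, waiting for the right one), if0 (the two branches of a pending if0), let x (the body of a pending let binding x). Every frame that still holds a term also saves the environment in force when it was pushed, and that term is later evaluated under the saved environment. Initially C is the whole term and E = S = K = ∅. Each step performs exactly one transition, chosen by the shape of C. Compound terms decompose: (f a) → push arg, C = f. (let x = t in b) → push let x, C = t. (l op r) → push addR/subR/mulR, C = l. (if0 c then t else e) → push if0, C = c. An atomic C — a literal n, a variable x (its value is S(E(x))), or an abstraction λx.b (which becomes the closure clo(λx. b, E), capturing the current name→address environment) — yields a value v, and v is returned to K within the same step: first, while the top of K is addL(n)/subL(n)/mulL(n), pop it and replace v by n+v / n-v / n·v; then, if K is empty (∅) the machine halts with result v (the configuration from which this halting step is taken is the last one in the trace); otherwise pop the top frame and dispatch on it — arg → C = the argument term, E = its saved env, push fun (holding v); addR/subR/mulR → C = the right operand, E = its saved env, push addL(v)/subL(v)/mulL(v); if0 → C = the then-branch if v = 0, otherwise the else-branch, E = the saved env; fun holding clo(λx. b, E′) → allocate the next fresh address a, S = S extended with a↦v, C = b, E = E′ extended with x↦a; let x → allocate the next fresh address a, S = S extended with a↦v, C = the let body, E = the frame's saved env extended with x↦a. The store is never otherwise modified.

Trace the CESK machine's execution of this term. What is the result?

0. <C=((λx. ((λw. x) -3)) (let p = -4 in 6)), E=∅, S=∅, K=∅>
1. <C=(λx. ((λw. x) -3)), E=∅, S=∅, K=[arg]>
2. <C=(let p = -4 in 6), E=∅, S=∅, K=[fun]>
3. <C=-4, E=∅, S=∅, K=[let p :: fun]>
4. <C=6, E={p↦0}, S={0↦-4}, K=[fun]>
5. <C=((λw. x) -3), E={x↦1}, S={0↦-4, 1↦6}, K=∅>
6. <C=(λw. x), E={x↦1}, S={0↦-4, 1↦6}, K=[arg]>
7. <C=-3, E={x↦1}, S={0↦-4, 1↦6}, K=[fun]>
8. <C=x, E={w↦2, x↦1}, S={0↦-4, 1↦6, 2↦-3}, K=∅>
→ final value 6

Answer: 6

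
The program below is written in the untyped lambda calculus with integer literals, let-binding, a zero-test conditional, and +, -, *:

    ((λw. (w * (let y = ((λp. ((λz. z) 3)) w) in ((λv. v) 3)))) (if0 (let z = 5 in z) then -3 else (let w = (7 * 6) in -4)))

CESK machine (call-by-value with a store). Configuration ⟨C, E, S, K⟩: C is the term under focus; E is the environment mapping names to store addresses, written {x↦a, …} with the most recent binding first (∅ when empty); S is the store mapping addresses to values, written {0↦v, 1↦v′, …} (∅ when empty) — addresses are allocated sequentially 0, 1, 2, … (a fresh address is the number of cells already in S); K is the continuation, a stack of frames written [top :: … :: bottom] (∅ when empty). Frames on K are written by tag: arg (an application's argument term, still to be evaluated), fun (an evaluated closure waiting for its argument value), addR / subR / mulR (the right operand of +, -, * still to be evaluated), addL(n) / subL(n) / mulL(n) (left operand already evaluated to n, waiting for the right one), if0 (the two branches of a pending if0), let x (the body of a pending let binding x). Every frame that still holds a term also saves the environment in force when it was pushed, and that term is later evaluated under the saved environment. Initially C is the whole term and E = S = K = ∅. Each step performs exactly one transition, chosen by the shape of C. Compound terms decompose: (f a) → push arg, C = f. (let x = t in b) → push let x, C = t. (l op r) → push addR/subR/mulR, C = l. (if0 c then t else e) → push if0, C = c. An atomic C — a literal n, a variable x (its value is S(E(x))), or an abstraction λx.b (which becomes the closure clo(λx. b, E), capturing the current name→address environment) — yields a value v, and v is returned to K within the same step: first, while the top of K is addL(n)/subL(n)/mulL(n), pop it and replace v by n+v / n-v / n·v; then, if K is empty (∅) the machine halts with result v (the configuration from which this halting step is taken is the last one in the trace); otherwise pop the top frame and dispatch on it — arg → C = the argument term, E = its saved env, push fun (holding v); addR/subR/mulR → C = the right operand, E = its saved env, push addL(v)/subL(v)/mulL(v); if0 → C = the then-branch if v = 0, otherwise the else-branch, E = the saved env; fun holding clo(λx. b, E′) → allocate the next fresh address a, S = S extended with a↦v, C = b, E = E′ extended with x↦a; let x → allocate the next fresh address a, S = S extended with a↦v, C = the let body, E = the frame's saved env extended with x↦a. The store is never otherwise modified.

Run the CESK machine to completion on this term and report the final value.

Answer: -12

Derivation:
[0] <C=((λw. (w * (let y = ((λp. ((λz. z) 3)) w) in ((λv. v) 3)))) (if0 (let z = 5 in z) then -3 else (let w = (7 * 6) in -4))), E=∅, S=∅, K=∅>
[1] <C=(λw. (w * (let y = ((λp. ((λz. z) 3)) w) in ((λv. v) 3)))), E=∅, S=∅, K=[arg]>
[2] <C=(if0 (let z = 5 in z) then -3 else (let w = (7 * 6) in -4)), E=∅, S=∅, K=[fun]>
[3] <C=(let z = 5 in z), E=∅, S=∅, K=[if0 :: fun]>
[4] <C=5, E=∅, S=∅, K=[let z :: if0 :: fun]>
[5] <C=z, E={z↦0}, S={0↦5}, K=[if0 :: fun]>
[6] <C=(let w = (7 * 6) in -4), E=∅, S={0↦5}, K=[fun]>
[7] <C=(7 * 6), E=∅, S={0↦5}, K=[let w :: fun]>
[8] <C=7, E=∅, S={0↦5}, K=[mulR :: let w :: fun]>
[9] <C=6, E=∅, S={0↦5}, K=[mulL(7) :: let w :: fun]>
[10] <C=-4, E={w↦1}, S={0↦5, 1↦42}, K=[fun]>
[11] <C=(w * (let y = ((λp. ((λz. z) 3)) w) in ((λv. v) 3))), E={w↦2}, S={0↦5, 1↦42, 2↦-4}, K=∅>
[12] <C=w, E={w↦2}, S={0↦5, 1↦42, 2↦-4}, K=[mulR]>
[13] <C=(let y = ((λp. ((λz. z) 3)) w) in ((λv. v) 3)), E={w↦2}, S={0↦5, 1↦42, 2↦-4}, K=[mulL(-4)]>
[14] <C=((λp. ((λz. z) 3)) w), E={w↦2}, S={0↦5, 1↦42, 2↦-4}, K=[let y :: mulL(-4)]>
[15] <C=(λp. ((λz. z) 3)), E={w↦2}, S={0↦5, 1↦42, 2↦-4}, K=[arg :: let y :: mulL(-4)]>
[16] <C=w, E={w↦2}, S={0↦5, 1↦42, 2↦-4}, K=[fun :: let y :: mulL(-4)]>
[17] <C=((λz. z) 3), E={p↦3, w↦2}, S={0↦5, 1↦42, 2↦-4, 3↦-4}, K=[let y :: mulL(-4)]>
[18] <C=(λz. z), E={p↦3, w↦2}, S={0↦5, 1↦42, 2↦-4, 3↦-4}, K=[arg :: let y :: mulL(-4)]>
[19] <C=3, E={p↦3, w↦2}, S={0↦5, 1↦42, 2↦-4, 3↦-4}, K=[fun :: let y :: mulL(-4)]>
[20] <C=z, E={z↦4, p↦3, w↦2}, S={0↦5, 1↦42, 2↦-4, 3↦-4, 4↦3}, K=[let y :: mulL(-4)]>
[21] <C=((λv. v) 3), E={y↦5, w↦2}, S={0↦5, 1↦42, 2↦-4, 3↦-4, 4↦3, 5↦3}, K=[mulL(-4)]>
[22] <C=(λv. v), E={y↦5, w↦2}, S={0↦5, 1↦42, 2↦-4, 3↦-4, 4↦3, 5↦3}, K=[arg :: mulL(-4)]>
[23] <C=3, E={y↦5, w↦2}, S={0↦5, 1↦42, 2↦-4, 3↦-4, 4↦3, 5↦3}, K=[fun :: mulL(-4)]>
[24] <C=v, E={v↦6, y↦5, w↦2}, S={0↦5, 1↦42, 2↦-4, 3↦-4, 4↦3, 5↦3, 6↦3}, K=[mulL(-4)]>
→ final value -12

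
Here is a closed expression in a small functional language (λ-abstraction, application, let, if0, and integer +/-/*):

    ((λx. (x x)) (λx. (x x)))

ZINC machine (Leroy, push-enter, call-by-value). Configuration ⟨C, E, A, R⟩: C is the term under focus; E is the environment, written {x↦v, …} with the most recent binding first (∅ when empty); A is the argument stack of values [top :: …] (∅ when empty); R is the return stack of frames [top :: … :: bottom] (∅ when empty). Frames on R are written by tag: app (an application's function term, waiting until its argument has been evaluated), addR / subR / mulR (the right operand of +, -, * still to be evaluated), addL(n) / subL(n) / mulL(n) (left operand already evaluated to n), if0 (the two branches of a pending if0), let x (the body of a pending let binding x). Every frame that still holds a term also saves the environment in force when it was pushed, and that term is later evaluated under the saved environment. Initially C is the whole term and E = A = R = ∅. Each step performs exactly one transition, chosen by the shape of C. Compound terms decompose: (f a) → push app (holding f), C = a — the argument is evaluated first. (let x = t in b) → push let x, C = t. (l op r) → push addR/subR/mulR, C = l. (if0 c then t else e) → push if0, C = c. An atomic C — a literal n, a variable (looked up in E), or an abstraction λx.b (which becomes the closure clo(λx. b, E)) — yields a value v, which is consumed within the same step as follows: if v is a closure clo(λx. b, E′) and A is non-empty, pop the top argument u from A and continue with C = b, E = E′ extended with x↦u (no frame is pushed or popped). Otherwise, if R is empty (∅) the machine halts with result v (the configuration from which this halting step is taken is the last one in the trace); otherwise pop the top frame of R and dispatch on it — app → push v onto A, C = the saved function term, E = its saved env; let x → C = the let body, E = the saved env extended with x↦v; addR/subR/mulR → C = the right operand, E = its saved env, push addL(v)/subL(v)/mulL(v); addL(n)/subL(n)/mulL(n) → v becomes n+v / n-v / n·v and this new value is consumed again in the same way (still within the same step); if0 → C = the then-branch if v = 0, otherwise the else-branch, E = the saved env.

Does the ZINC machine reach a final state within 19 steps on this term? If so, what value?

Answer: DIVERGES (no final state within 19 steps)

Derivation:
step 0: <C=((λx. (x x)) (λx. (x x))), E=∅, A=∅, R=∅>
step 1: <C=(λx. (x x)), E=∅, A=∅, R=[app]>
step 2: <C=(λx. (x x)), E=∅, A=[clo(λx. (x x), ∅)], R=∅>
step 3: <C=(x x), E={x↦clo(λx. (x x), ∅)}, A=∅, R=∅>
step 4: <C=x, E={x↦clo(λx. (x x), ∅)}, A=∅, R=[app]>
step 5: <C=x, E={x↦clo(λx. (x x), ∅)}, A=[clo(λx. (x x), ∅)], R=∅>
… configuration repeats with period 3 (steps 3–5 recur indefinitely) …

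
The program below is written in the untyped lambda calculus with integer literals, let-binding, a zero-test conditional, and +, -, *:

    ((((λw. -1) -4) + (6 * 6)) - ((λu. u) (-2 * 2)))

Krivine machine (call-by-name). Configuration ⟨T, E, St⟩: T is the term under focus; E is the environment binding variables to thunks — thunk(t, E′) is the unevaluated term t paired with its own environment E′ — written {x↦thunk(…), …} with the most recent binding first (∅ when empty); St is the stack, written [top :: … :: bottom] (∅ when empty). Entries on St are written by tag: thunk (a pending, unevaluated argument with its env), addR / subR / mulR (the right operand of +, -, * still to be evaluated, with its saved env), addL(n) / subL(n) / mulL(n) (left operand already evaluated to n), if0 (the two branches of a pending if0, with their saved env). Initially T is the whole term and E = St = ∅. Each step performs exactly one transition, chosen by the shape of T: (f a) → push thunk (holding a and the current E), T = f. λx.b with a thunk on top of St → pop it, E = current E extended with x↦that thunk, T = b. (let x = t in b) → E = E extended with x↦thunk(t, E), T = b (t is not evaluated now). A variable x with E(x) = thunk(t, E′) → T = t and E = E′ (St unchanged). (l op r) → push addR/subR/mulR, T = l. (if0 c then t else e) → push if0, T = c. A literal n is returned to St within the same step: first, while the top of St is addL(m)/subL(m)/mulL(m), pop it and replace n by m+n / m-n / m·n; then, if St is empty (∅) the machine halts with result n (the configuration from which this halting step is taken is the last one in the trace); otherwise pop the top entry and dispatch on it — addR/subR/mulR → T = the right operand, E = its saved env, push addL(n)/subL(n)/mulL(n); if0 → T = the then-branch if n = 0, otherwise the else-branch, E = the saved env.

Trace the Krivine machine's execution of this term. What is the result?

step 0: ⟨T=((((λw. -1) -4) + (6 * 6)) - ((λu. u) (-2 * 2))); E=∅; St=∅⟩
step 1: ⟨T=(((λw. -1) -4) + (6 * 6)); E=∅; St=[subR]⟩
step 2: ⟨T=((λw. -1) -4); E=∅; St=[addR :: subR]⟩
step 3: ⟨T=(λw. -1); E=∅; St=[thunk :: addR :: subR]⟩
step 4: ⟨T=-1; E={w↦thunk(-4, ∅)}; St=[addR :: subR]⟩
step 5: ⟨T=(6 * 6); E=∅; St=[addL(-1) :: subR]⟩
step 6: ⟨T=6; E=∅; St=[mulR :: addL(-1) :: subR]⟩
step 7: ⟨T=6; E=∅; St=[mulL(6) :: addL(-1) :: subR]⟩
step 8: ⟨T=((λu. u) (-2 * 2)); E=∅; St=[subL(35)]⟩
step 9: ⟨T=(λu. u); E=∅; St=[thunk :: subL(35)]⟩
step 10: ⟨T=u; E={u↦thunk((-2 * 2), ∅)}; St=[subL(35)]⟩
step 11: ⟨T=(-2 * 2); E=∅; St=[subL(35)]⟩
step 12: ⟨T=-2; E=∅; St=[mulR :: subL(35)]⟩
step 13: ⟨T=2; E=∅; St=[mulL(-2) :: subL(35)]⟩
→ final value 39

Answer: 39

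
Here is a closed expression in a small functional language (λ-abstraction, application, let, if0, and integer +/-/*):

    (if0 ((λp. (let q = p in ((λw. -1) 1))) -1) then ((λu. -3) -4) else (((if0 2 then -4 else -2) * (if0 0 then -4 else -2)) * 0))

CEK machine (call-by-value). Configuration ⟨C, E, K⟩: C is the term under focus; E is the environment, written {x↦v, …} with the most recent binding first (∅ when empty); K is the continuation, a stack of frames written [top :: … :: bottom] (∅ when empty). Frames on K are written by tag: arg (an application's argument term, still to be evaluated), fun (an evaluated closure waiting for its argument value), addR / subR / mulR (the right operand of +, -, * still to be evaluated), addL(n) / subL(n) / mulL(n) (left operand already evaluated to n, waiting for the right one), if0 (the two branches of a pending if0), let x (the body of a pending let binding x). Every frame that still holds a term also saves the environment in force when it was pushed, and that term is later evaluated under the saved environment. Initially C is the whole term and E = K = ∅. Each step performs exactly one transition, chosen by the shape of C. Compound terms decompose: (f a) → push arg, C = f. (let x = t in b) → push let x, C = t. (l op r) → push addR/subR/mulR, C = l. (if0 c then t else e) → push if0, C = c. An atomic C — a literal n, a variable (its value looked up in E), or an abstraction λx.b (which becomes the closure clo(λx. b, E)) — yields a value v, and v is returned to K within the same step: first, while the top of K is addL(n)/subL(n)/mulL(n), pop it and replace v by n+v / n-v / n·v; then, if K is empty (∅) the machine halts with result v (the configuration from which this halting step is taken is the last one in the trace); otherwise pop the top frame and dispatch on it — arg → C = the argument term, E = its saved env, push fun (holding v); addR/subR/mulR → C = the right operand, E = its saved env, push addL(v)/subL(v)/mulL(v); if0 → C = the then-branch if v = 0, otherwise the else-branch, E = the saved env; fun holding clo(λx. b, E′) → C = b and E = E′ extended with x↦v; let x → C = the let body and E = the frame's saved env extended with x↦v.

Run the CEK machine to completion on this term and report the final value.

Answer: 0

Execution trace:
t=0: [C=(if0 ((λp. (let q = p in ((λw. -1) 1))) -1) then ((λu. -3) -4) else (((if0 2 then -4 else -2) * (if0 0 then -4 else -2)) * 0)) | E=∅ | K=∅]
t=1: [C=((λp. (let q = p in ((λw. -1) 1))) -1) | E=∅ | K=[if0]]
t=2: [C=(λp. (let q = p in ((λw. -1) 1))) | E=∅ | K=[arg :: if0]]
t=3: [C=-1 | E=∅ | K=[fun :: if0]]
t=4: [C=(let q = p in ((λw. -1) 1)) | E={p↦-1} | K=[if0]]
t=5: [C=p | E={p↦-1} | K=[let q :: if0]]
t=6: [C=((λw. -1) 1) | E={q↦-1, p↦-1} | K=[if0]]
t=7: [C=(λw. -1) | E={q↦-1, p↦-1} | K=[arg :: if0]]
t=8: [C=1 | E={q↦-1, p↦-1} | K=[fun :: if0]]
t=9: [C=-1 | E={w↦1, q↦-1, p↦-1} | K=[if0]]
t=10: [C=(((if0 2 then -4 else -2) * (if0 0 then -4 else -2)) * 0) | E=∅ | K=∅]
t=11: [C=((if0 2 then -4 else -2) * (if0 0 then -4 else -2)) | E=∅ | K=[mulR]]
t=12: [C=(if0 2 then -4 else -2) | E=∅ | K=[mulR :: mulR]]
t=13: [C=2 | E=∅ | K=[if0 :: mulR :: mulR]]
t=14: [C=-2 | E=∅ | K=[mulR :: mulR]]
t=15: [C=(if0 0 then -4 else -2) | E=∅ | K=[mulL(-2) :: mulR]]
t=16: [C=0 | E=∅ | K=[if0 :: mulL(-2) :: mulR]]
t=17: [C=-4 | E=∅ | K=[mulL(-2) :: mulR]]
t=18: [C=0 | E=∅ | K=[mulL(8)]]
→ final value 0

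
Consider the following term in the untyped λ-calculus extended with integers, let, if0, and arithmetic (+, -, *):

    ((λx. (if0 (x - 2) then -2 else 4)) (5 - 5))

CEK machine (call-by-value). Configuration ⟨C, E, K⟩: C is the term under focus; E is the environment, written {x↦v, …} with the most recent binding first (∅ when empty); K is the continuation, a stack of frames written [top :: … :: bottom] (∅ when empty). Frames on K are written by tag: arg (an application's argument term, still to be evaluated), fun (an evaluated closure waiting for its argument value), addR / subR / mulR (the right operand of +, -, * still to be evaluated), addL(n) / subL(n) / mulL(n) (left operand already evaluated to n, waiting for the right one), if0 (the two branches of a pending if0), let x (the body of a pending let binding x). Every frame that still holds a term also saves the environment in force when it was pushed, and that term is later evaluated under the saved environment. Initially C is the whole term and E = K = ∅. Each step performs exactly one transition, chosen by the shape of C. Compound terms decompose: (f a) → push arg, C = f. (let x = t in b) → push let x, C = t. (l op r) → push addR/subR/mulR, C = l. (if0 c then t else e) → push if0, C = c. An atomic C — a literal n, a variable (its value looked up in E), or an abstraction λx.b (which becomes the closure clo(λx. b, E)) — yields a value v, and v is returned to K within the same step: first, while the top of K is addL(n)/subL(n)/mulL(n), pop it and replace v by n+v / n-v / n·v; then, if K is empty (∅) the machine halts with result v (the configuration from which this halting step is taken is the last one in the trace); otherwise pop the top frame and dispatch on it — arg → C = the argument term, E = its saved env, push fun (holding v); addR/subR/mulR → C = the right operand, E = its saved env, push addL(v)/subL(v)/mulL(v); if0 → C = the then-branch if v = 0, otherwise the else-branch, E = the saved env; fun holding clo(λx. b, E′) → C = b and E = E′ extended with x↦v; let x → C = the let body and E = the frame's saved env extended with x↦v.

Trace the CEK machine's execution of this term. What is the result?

Answer: 4

Execution trace:
[0] <C=((λx. (if0 (x - 2) then -2 else 4)) (5 - 5)), E=∅, K=∅>
[1] <C=(λx. (if0 (x - 2) then -2 else 4)), E=∅, K=[arg]>
[2] <C=(5 - 5), E=∅, K=[fun]>
[3] <C=5, E=∅, K=[subR :: fun]>
[4] <C=5, E=∅, K=[subL(5) :: fun]>
[5] <C=(if0 (x - 2) then -2 else 4), E={x↦0}, K=∅>
[6] <C=(x - 2), E={x↦0}, K=[if0]>
[7] <C=x, E={x↦0}, K=[subR :: if0]>
[8] <C=2, E={x↦0}, K=[subL(0) :: if0]>
[9] <C=4, E={x↦0}, K=∅>
→ final value 4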